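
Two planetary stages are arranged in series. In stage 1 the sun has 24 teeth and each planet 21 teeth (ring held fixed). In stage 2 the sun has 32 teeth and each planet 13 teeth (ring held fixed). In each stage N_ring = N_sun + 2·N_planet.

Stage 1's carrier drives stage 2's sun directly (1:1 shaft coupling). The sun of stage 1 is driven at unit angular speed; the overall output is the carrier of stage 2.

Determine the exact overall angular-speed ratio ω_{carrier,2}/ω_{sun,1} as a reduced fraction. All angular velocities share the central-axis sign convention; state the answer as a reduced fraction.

Stage 1: N_ring = 24 + 2·21 = 66
Stage 1: 24(ω_s−ω_c) = −66(ω_r−ω_c),  ω_r=0, ω_s=1
Stage 1: 24(1−ω_c) = −66(0−ω_c)  ⇒  90ω_c = 24  ⇒  ω_c = 4/15
  ⇒ ω_c¹/ω_s¹ = 4/15
Stage 2: N_ring = 32 + 2·13 = 58
Stage 2: 32(ω_s−ω_c) = −58(ω_r−ω_c),  ω_r=0, ω_s=1
Stage 2: 32(1−ω_c) = −58(0−ω_c)  ⇒  90ω_c = 32  ⇒  ω_c = 16/45
  ⇒ ω_c²/ω_s² = 16/45
Coupling ω_s² = ω_c¹ ⇒ overall = 4/15 × 16/45 = 64/675

64/675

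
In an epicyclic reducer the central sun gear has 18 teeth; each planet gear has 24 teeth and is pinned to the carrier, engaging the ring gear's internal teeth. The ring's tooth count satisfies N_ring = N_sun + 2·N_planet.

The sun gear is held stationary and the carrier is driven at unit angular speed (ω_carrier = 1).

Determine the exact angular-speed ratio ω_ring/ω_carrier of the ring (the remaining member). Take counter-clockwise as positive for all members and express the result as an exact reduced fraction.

N_ring = 18 + 2·24 = 66
18(ω_s−ω_c) = −66(ω_r−ω_c),  ω_s=0, ω_c=1
ω_r = 1 − (18/66)(0−1) = 14/11
ω_r/ω_c = 14/11

14/11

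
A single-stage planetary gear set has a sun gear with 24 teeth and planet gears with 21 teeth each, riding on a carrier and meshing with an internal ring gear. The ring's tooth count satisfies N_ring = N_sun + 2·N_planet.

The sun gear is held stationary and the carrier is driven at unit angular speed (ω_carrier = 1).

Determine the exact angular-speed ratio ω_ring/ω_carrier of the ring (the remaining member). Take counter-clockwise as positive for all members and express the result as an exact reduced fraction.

15/11

N_ring = 24 + 2·21 = 66
24(ω_s−ω_c) = −66(ω_r−ω_c),  ω_s=0, ω_c=1
ω_r = 1 − (24/66)(0−1) = 15/11
ω_r/ω_c = 15/11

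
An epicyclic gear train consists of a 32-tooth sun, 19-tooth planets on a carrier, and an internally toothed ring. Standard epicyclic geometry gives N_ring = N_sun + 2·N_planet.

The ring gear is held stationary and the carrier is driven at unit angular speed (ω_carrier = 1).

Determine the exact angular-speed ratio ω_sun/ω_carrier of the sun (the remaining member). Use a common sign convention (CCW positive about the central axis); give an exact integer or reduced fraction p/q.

N_ring = 32 + 2·19 = 70
32(ω_s−ω_c) = −70(ω_r−ω_c),  ω_r=0, ω_c=1
ω_s = 1 − (70/32)(0−1) = 51/16
ω_s/ω_c = 51/16

51/16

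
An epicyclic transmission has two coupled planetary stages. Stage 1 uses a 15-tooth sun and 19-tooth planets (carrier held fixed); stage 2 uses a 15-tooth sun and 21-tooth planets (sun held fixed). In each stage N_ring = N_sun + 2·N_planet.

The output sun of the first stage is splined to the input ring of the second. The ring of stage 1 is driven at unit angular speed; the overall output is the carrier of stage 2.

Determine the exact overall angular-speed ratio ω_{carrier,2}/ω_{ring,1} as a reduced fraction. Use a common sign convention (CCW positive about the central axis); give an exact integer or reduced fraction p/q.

-1007/360

Stage 1: N_ring = 15 + 2·19 = 53
Stage 1: 15(ω_s−ω_c) = −53(ω_r−ω_c),  ω_c=0, ω_r=1
Stage 1: ω_s = 0 − (53/15)(1−0) = -53/15
  ⇒ ω_s¹/ω_r¹ = -53/15
Stage 2: N_ring = 15 + 2·21 = 57
Stage 2: 15(ω_s−ω_c) = −57(ω_r−ω_c),  ω_s=0, ω_r=1
Stage 2: 15(0−ω_c) = −57(1−ω_c)  ⇒  72ω_c = 57  ⇒  ω_c = 19/24
  ⇒ ω_c²/ω_r² = 19/24
Coupling ω_r² = ω_s¹ ⇒ overall = -53/15 × 19/24 = -1007/360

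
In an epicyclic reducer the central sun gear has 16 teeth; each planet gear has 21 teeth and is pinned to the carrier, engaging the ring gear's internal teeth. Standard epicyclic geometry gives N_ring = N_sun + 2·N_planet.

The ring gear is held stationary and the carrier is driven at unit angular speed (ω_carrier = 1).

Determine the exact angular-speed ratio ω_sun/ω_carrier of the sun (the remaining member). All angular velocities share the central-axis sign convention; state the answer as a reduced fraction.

N_ring = 16 + 2·21 = 58
16(ω_s−ω_c) = −58(ω_r−ω_c),  ω_r=0, ω_c=1
ω_s = 1 − (58/16)(0−1) = 37/8
ω_s/ω_c = 37/8

37/8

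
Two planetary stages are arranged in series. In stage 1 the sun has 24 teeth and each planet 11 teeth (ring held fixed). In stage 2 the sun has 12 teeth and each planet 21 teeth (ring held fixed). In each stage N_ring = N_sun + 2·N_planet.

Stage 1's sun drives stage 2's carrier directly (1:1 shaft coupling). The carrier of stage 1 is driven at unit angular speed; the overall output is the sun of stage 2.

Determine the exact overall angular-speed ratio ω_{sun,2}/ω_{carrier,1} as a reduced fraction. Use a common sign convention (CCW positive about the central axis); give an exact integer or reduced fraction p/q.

385/24

Stage 1: N_ring = 24 + 2·11 = 46
Stage 1: 24(ω_s−ω_c) = −46(ω_r−ω_c),  ω_r=0, ω_c=1
Stage 1: ω_s = 1 − (46/24)(0−1) = 35/12
  ⇒ ω_s¹/ω_c¹ = 35/12
Stage 2: N_ring = 12 + 2·21 = 54
Stage 2: 12(ω_s−ω_c) = −54(ω_r−ω_c),  ω_r=0, ω_c=1
Stage 2: ω_s = 1 − (54/12)(0−1) = 11/2
  ⇒ ω_s²/ω_c² = 11/2
Coupling ω_c² = ω_s¹ ⇒ overall = 35/12 × 11/2 = 385/24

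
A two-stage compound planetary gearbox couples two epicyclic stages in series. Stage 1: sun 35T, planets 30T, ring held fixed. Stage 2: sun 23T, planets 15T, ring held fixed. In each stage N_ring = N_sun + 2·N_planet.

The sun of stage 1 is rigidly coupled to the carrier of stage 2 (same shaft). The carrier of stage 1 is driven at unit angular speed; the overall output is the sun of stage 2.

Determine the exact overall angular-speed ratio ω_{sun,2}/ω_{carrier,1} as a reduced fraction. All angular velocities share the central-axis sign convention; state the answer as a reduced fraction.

1976/161

Stage 1: N_ring = 35 + 2·30 = 95
Stage 1: 35(ω_s−ω_c) = −95(ω_r−ω_c),  ω_r=0, ω_c=1
Stage 1: ω_s = 1 − (95/35)(0−1) = 26/7
  ⇒ ω_s¹/ω_c¹ = 26/7
Stage 2: N_ring = 23 + 2·15 = 53
Stage 2: 23(ω_s−ω_c) = −53(ω_r−ω_c),  ω_r=0, ω_c=1
Stage 2: ω_s = 1 − (53/23)(0−1) = 76/23
  ⇒ ω_s²/ω_c² = 76/23
Coupling ω_c² = ω_s¹ ⇒ overall = 26/7 × 76/23 = 1976/161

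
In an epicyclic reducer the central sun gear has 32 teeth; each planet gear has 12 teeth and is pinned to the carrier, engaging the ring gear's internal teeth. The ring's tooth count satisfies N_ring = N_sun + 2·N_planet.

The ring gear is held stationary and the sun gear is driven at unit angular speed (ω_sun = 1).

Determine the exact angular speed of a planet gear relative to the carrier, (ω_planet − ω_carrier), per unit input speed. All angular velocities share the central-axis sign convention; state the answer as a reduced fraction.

-56/33

N_ring = 32 + 2·12 = 56
32(ω_s−ω_c) = −56(ω_r−ω_c),  ω_r=0, ω_s=1
32(1−ω_c) = −56(0−ω_c)  ⇒  88ω_c = 32  ⇒  ω_c = 4/11
sun–planet: 32·(1−4/11) = −12·(ω_p−ω_c)  ⇒  ω_p−ω_c = −(32/12)·(7/11) = -56/33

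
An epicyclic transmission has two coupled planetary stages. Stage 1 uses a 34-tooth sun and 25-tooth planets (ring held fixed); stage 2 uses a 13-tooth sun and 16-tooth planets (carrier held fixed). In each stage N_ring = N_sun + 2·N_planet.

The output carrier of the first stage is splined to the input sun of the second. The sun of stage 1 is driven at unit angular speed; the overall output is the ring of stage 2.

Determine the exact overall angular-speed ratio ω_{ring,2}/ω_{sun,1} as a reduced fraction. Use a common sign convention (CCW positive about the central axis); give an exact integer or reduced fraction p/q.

-221/2655

Stage 1: N_ring = 34 + 2·25 = 84
Stage 1: 34(ω_s−ω_c) = −84(ω_r−ω_c),  ω_r=0, ω_s=1
Stage 1: 34(1−ω_c) = −84(0−ω_c)  ⇒  118ω_c = 34  ⇒  ω_c = 17/59
  ⇒ ω_c¹/ω_s¹ = 17/59
Stage 2: N_ring = 13 + 2·16 = 45
Stage 2: 13(ω_s−ω_c) = −45(ω_r−ω_c),  ω_c=0, ω_s=1
Stage 2: ω_r = 0 − (13/45)(1−0) = -13/45
  ⇒ ω_r²/ω_s² = -13/45
Coupling ω_s² = ω_c¹ ⇒ overall = 17/59 × -13/45 = -221/2655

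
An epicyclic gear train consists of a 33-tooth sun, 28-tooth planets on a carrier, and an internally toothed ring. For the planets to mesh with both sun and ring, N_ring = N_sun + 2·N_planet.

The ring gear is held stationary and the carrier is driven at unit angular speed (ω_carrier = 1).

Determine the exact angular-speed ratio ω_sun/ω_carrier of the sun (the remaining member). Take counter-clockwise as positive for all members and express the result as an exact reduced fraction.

N_ring = 33 + 2·28 = 89
33(ω_s−ω_c) = −89(ω_r−ω_c),  ω_r=0, ω_c=1
ω_s = 1 − (89/33)(0−1) = 122/33
ω_s/ω_c = 122/33

122/33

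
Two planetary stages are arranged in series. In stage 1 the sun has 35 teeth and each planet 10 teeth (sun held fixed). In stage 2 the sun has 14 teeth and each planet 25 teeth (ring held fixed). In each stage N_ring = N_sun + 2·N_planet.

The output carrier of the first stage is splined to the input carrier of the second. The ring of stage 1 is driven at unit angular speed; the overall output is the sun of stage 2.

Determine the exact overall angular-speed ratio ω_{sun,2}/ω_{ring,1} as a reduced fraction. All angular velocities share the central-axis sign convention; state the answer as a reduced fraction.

143/42

Stage 1: N_ring = 35 + 2·10 = 55
Stage 1: 35(ω_s−ω_c) = −55(ω_r−ω_c),  ω_s=0, ω_r=1
Stage 1: 35(0−ω_c) = −55(1−ω_c)  ⇒  90ω_c = 55  ⇒  ω_c = 11/18
  ⇒ ω_c¹/ω_r¹ = 11/18
Stage 2: N_ring = 14 + 2·25 = 64
Stage 2: 14(ω_s−ω_c) = −64(ω_r−ω_c),  ω_r=0, ω_c=1
Stage 2: ω_s = 1 − (64/14)(0−1) = 39/7
  ⇒ ω_s²/ω_c² = 39/7
Coupling ω_c² = ω_c¹ ⇒ overall = 11/18 × 39/7 = 143/42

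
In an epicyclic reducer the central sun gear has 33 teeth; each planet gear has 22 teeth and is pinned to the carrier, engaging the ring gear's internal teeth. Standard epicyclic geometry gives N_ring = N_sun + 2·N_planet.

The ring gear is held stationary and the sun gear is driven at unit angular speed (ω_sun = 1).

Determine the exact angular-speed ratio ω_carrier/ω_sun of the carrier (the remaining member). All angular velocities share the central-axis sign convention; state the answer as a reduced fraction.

3/10

N_ring = 33 + 2·22 = 77
33(ω_s−ω_c) = −77(ω_r−ω_c),  ω_r=0, ω_s=1
33(1−ω_c) = −77(0−ω_c)  ⇒  110ω_c = 33  ⇒  ω_c = 3/10
ω_c/ω_s = 3/10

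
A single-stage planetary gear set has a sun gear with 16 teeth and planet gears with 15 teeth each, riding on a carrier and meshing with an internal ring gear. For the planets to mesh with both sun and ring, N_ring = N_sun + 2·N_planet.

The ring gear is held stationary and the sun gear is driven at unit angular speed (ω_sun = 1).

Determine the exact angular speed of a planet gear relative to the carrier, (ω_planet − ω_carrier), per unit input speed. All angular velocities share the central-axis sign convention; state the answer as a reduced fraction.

-368/465

N_ring = 16 + 2·15 = 46
16(ω_s−ω_c) = −46(ω_r−ω_c),  ω_r=0, ω_s=1
16(1−ω_c) = −46(0−ω_c)  ⇒  62ω_c = 16  ⇒  ω_c = 8/31
sun–planet: 16·(1−8/31) = −15·(ω_p−ω_c)  ⇒  ω_p−ω_c = −(16/15)·(23/31) = -368/465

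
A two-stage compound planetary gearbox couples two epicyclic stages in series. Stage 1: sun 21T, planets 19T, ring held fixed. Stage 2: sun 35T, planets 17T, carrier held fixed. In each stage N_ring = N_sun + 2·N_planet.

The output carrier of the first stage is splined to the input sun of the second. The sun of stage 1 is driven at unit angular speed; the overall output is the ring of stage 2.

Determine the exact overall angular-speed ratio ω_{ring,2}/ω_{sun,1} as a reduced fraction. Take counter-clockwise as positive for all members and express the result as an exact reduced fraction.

-49/368

Stage 1: N_ring = 21 + 2·19 = 59
Stage 1: 21(ω_s−ω_c) = −59(ω_r−ω_c),  ω_r=0, ω_s=1
Stage 1: 21(1−ω_c) = −59(0−ω_c)  ⇒  80ω_c = 21  ⇒  ω_c = 21/80
  ⇒ ω_c¹/ω_s¹ = 21/80
Stage 2: N_ring = 35 + 2·17 = 69
Stage 2: 35(ω_s−ω_c) = −69(ω_r−ω_c),  ω_c=0, ω_s=1
Stage 2: ω_r = 0 − (35/69)(1−0) = -35/69
  ⇒ ω_r²/ω_s² = -35/69
Coupling ω_s² = ω_c¹ ⇒ overall = 21/80 × -35/69 = -49/368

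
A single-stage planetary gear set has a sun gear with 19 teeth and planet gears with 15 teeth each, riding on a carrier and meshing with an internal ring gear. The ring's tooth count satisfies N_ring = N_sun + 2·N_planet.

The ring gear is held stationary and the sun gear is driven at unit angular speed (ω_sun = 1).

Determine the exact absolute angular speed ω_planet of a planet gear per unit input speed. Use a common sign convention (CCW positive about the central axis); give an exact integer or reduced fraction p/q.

N_ring = 19 + 2·15 = 49
19(ω_s−ω_c) = −49(ω_r−ω_c),  ω_r=0, ω_s=1
19(1−ω_c) = −49(0−ω_c)  ⇒  68ω_c = 19  ⇒  ω_c = 19/68
sun–planet: 19·(1−19/68) = −15·(ω_p−ω_c)  ⇒  ω_p−ω_c = −(19/15)·(49/68) = -931/1020
ω_p = 19/68 − 931/1020 = -19/30

-19/30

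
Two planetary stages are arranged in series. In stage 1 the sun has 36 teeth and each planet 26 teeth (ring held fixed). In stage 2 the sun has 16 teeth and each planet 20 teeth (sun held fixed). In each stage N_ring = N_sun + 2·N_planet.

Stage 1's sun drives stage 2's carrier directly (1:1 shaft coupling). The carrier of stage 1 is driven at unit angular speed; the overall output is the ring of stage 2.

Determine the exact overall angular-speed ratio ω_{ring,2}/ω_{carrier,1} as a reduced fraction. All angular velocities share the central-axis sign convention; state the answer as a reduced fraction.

31/7

Stage 1: N_ring = 36 + 2·26 = 88
Stage 1: 36(ω_s−ω_c) = −88(ω_r−ω_c),  ω_r=0, ω_c=1
Stage 1: ω_s = 1 − (88/36)(0−1) = 31/9
  ⇒ ω_s¹/ω_c¹ = 31/9
Stage 2: N_ring = 16 + 2·20 = 56
Stage 2: 16(ω_s−ω_c) = −56(ω_r−ω_c),  ω_s=0, ω_c=1
Stage 2: ω_r = 1 − (16/56)(0−1) = 9/7
  ⇒ ω_r²/ω_c² = 9/7
Coupling ω_c² = ω_s¹ ⇒ overall = 31/9 × 9/7 = 31/7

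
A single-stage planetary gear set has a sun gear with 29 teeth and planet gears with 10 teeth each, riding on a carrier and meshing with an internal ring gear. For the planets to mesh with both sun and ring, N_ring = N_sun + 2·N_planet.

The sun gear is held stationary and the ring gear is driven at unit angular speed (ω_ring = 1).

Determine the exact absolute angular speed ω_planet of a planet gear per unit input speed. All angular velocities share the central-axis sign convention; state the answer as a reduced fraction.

N_ring = 29 + 2·10 = 49
29(ω_s−ω_c) = −49(ω_r−ω_c),  ω_s=0, ω_r=1
29(0−ω_c) = −49(1−ω_c)  ⇒  78ω_c = 49  ⇒  ω_c = 49/78
sun–planet: 29·(0−49/78) = −10·(ω_p−ω_c)  ⇒  ω_p−ω_c = −(29/10)·(-49/78) = 1421/780
ω_p = 49/78 + 1421/780 = 49/20

49/20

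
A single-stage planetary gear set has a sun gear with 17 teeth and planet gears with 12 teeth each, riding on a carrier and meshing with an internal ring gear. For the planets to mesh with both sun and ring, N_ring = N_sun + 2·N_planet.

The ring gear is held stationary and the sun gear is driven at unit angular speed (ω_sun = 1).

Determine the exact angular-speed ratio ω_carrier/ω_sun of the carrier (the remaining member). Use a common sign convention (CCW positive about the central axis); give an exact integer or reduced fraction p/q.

N_ring = 17 + 2·12 = 41
17(ω_s−ω_c) = −41(ω_r−ω_c),  ω_r=0, ω_s=1
17(1−ω_c) = −41(0−ω_c)  ⇒  58ω_c = 17  ⇒  ω_c = 17/58
ω_c/ω_s = 17/58

17/58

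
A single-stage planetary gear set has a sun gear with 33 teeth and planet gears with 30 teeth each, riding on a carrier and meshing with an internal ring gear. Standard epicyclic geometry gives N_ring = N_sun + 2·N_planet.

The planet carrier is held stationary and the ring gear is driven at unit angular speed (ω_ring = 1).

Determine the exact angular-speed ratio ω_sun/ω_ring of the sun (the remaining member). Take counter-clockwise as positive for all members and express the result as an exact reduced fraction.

N_ring = 33 + 2·30 = 93
33(ω_s−ω_c) = −93(ω_r−ω_c),  ω_c=0, ω_r=1
ω_s = 0 − (93/33)(1−0) = -31/11
ω_s/ω_r = -31/11

-31/11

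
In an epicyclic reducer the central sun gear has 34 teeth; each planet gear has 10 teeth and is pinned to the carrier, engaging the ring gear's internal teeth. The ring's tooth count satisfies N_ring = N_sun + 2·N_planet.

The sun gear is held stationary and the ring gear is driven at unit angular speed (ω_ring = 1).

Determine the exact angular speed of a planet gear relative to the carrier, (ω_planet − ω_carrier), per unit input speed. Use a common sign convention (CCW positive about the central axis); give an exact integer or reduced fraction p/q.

N_ring = 34 + 2·10 = 54
34(ω_s−ω_c) = −54(ω_r−ω_c),  ω_s=0, ω_r=1
34(0−ω_c) = −54(1−ω_c)  ⇒  88ω_c = 54  ⇒  ω_c = 27/44
sun–planet: 34·(0−27/44) = −10·(ω_p−ω_c)  ⇒  ω_p−ω_c = −(34/10)·(-27/44) = 459/220

459/220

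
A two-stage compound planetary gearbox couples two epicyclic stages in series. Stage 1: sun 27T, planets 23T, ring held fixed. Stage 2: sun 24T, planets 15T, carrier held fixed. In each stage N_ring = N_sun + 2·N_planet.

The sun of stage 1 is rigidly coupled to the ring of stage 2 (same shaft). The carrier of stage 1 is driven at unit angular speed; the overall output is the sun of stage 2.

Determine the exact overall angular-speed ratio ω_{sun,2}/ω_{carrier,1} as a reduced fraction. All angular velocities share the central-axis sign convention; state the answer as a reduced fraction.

-25/3

Stage 1: N_ring = 27 + 2·23 = 73
Stage 1: 27(ω_s−ω_c) = −73(ω_r−ω_c),  ω_r=0, ω_c=1
Stage 1: ω_s = 1 − (73/27)(0−1) = 100/27
  ⇒ ω_s¹/ω_c¹ = 100/27
Stage 2: N_ring = 24 + 2·15 = 54
Stage 2: 24(ω_s−ω_c) = −54(ω_r−ω_c),  ω_c=0, ω_r=1
Stage 2: ω_s = 0 − (54/24)(1−0) = -9/4
  ⇒ ω_s²/ω_r² = -9/4
Coupling ω_r² = ω_s¹ ⇒ overall = 100/27 × -9/4 = -25/3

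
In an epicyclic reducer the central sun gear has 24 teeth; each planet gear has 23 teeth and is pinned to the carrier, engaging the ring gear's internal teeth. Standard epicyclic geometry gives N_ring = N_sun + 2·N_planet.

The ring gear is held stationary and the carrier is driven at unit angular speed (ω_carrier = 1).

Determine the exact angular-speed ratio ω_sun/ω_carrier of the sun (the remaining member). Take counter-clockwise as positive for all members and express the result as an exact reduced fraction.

47/12

N_ring = 24 + 2·23 = 70
24(ω_s−ω_c) = −70(ω_r−ω_c),  ω_r=0, ω_c=1
ω_s = 1 − (70/24)(0−1) = 47/12
ω_s/ω_c = 47/12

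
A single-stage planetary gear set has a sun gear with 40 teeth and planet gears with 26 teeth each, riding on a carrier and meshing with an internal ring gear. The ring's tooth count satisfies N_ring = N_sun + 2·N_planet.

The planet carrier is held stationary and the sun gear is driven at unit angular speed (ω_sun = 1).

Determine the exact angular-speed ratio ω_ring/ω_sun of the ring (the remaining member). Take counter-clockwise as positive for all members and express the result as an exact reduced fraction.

N_ring = 40 + 2·26 = 92
40(ω_s−ω_c) = −92(ω_r−ω_c),  ω_c=0, ω_s=1
ω_r = 0 − (40/92)(1−0) = -10/23
ω_r/ω_s = -10/23

-10/23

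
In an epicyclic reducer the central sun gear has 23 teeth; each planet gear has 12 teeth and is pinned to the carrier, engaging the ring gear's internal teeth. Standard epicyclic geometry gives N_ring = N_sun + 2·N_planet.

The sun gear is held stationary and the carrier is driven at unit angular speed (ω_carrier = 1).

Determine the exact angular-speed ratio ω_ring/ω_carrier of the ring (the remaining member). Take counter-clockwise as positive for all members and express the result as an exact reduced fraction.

70/47

N_ring = 23 + 2·12 = 47
23(ω_s−ω_c) = −47(ω_r−ω_c),  ω_s=0, ω_c=1
ω_r = 1 − (23/47)(0−1) = 70/47
ω_r/ω_c = 70/47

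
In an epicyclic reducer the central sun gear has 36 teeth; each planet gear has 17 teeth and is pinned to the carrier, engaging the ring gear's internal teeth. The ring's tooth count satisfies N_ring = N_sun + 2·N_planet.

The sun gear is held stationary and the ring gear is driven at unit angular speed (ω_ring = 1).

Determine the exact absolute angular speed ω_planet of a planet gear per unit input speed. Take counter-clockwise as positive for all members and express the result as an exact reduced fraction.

N_ring = 36 + 2·17 = 70
36(ω_s−ω_c) = −70(ω_r−ω_c),  ω_s=0, ω_r=1
36(0−ω_c) = −70(1−ω_c)  ⇒  106ω_c = 70  ⇒  ω_c = 35/53
sun–planet: 36·(0−35/53) = −17·(ω_p−ω_c)  ⇒  ω_p−ω_c = −(36/17)·(-35/53) = 1260/901
ω_p = 35/53 + 1260/901 = 35/17

35/17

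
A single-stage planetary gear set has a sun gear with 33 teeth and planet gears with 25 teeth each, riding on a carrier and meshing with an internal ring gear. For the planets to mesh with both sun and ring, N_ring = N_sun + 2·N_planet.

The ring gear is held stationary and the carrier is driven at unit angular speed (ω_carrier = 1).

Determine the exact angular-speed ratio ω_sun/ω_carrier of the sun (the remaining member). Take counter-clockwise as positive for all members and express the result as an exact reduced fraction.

116/33

N_ring = 33 + 2·25 = 83
33(ω_s−ω_c) = −83(ω_r−ω_c),  ω_r=0, ω_c=1
ω_s = 1 − (83/33)(0−1) = 116/33
ω_s/ω_c = 116/33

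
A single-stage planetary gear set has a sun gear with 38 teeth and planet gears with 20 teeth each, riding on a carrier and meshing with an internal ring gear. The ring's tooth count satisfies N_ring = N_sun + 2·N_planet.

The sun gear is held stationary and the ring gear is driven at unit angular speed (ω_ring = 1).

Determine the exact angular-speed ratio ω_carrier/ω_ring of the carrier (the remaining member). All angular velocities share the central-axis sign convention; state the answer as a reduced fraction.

39/58

N_ring = 38 + 2·20 = 78
38(ω_s−ω_c) = −78(ω_r−ω_c),  ω_s=0, ω_r=1
38(0−ω_c) = −78(1−ω_c)  ⇒  116ω_c = 78  ⇒  ω_c = 39/58
ω_c/ω_r = 39/58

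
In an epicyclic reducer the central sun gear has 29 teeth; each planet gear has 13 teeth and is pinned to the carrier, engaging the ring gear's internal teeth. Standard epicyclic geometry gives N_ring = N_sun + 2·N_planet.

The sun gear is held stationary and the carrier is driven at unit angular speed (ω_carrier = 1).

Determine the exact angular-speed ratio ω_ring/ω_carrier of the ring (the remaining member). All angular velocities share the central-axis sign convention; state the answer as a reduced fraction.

84/55

N_ring = 29 + 2·13 = 55
29(ω_s−ω_c) = −55(ω_r−ω_c),  ω_s=0, ω_c=1
ω_r = 1 − (29/55)(0−1) = 84/55
ω_r/ω_c = 84/55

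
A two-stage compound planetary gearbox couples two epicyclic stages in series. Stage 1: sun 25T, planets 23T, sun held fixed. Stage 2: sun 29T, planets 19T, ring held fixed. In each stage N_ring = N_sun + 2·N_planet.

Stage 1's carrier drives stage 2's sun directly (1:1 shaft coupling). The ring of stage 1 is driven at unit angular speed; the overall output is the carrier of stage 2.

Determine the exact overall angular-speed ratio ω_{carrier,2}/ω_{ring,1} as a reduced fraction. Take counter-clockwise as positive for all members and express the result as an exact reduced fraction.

Stage 1: N_ring = 25 + 2·23 = 71
Stage 1: 25(ω_s−ω_c) = −71(ω_r−ω_c),  ω_s=0, ω_r=1
Stage 1: 25(0−ω_c) = −71(1−ω_c)  ⇒  96ω_c = 71  ⇒  ω_c = 71/96
  ⇒ ω_c¹/ω_r¹ = 71/96
Stage 2: N_ring = 29 + 2·19 = 67
Stage 2: 29(ω_s−ω_c) = −67(ω_r−ω_c),  ω_r=0, ω_s=1
Stage 2: 29(1−ω_c) = −67(0−ω_c)  ⇒  96ω_c = 29  ⇒  ω_c = 29/96
  ⇒ ω_c²/ω_s² = 29/96
Coupling ω_s² = ω_c¹ ⇒ overall = 71/96 × 29/96 = 2059/9216

2059/9216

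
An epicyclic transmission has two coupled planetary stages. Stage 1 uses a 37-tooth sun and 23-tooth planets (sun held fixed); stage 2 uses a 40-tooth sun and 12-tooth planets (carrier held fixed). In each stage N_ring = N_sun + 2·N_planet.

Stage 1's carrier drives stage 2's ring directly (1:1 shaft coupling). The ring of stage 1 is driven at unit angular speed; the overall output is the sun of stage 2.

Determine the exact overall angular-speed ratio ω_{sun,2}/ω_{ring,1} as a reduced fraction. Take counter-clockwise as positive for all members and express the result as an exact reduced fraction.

Stage 1: N_ring = 37 + 2·23 = 83
Stage 1: 37(ω_s−ω_c) = −83(ω_r−ω_c),  ω_s=0, ω_r=1
Stage 1: 37(0−ω_c) = −83(1−ω_c)  ⇒  120ω_c = 83  ⇒  ω_c = 83/120
  ⇒ ω_c¹/ω_r¹ = 83/120
Stage 2: N_ring = 40 + 2·12 = 64
Stage 2: 40(ω_s−ω_c) = −64(ω_r−ω_c),  ω_c=0, ω_r=1
Stage 2: ω_s = 0 − (64/40)(1−0) = -8/5
  ⇒ ω_s²/ω_r² = -8/5
Coupling ω_r² = ω_c¹ ⇒ overall = 83/120 × -8/5 = -83/75

-83/75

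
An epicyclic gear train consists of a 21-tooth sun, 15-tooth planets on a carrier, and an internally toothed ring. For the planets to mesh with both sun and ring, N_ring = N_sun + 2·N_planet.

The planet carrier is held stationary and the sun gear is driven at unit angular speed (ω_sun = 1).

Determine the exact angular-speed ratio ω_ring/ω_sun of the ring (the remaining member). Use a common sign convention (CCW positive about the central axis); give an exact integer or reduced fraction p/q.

N_ring = 21 + 2·15 = 51
21(ω_s−ω_c) = −51(ω_r−ω_c),  ω_c=0, ω_s=1
ω_r = 0 − (21/51)(1−0) = -7/17
ω_r/ω_s = -7/17

-7/17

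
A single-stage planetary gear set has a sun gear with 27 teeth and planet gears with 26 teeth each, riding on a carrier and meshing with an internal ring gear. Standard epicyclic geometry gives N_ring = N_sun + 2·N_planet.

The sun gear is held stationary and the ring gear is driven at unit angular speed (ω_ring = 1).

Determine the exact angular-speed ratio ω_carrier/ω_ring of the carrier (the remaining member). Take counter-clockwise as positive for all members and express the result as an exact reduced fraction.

N_ring = 27 + 2·26 = 79
27(ω_s−ω_c) = −79(ω_r−ω_c),  ω_s=0, ω_r=1
27(0−ω_c) = −79(1−ω_c)  ⇒  106ω_c = 79  ⇒  ω_c = 79/106
ω_c/ω_r = 79/106

79/106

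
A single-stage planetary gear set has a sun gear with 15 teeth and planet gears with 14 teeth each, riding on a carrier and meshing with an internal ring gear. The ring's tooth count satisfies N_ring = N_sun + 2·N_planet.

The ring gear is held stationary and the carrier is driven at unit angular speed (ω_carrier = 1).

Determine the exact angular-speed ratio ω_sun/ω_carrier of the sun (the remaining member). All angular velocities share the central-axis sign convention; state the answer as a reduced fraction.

58/15

N_ring = 15 + 2·14 = 43
15(ω_s−ω_c) = −43(ω_r−ω_c),  ω_r=0, ω_c=1
ω_s = 1 − (43/15)(0−1) = 58/15
ω_s/ω_c = 58/15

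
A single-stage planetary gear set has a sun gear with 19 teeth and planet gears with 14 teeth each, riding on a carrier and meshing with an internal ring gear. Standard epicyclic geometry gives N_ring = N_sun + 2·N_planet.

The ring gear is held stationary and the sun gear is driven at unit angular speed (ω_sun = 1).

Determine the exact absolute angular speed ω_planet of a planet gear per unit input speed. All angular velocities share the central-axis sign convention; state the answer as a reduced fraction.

-19/28

N_ring = 19 + 2·14 = 47
19(ω_s−ω_c) = −47(ω_r−ω_c),  ω_r=0, ω_s=1
19(1−ω_c) = −47(0−ω_c)  ⇒  66ω_c = 19  ⇒  ω_c = 19/66
sun–planet: 19·(1−19/66) = −14·(ω_p−ω_c)  ⇒  ω_p−ω_c = −(19/14)·(47/66) = -893/924
ω_p = 19/66 − 893/924 = -19/28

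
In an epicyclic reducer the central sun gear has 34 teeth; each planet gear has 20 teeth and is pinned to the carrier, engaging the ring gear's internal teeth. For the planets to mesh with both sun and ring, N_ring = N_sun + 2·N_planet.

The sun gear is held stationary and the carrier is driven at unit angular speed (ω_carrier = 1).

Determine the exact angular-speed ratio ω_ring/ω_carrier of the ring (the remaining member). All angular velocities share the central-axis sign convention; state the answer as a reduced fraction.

N_ring = 34 + 2·20 = 74
34(ω_s−ω_c) = −74(ω_r−ω_c),  ω_s=0, ω_c=1
ω_r = 1 − (34/74)(0−1) = 54/37
ω_r/ω_c = 54/37

54/37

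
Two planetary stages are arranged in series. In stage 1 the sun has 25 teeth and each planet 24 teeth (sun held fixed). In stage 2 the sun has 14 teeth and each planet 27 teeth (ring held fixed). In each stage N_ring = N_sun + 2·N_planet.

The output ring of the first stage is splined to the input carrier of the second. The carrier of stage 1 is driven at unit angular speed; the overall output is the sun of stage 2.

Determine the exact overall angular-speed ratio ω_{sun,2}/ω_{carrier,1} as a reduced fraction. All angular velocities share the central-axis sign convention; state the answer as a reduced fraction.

574/73

Stage 1: N_ring = 25 + 2·24 = 73
Stage 1: 25(ω_s−ω_c) = −73(ω_r−ω_c),  ω_s=0, ω_c=1
Stage 1: ω_r = 1 − (25/73)(0−1) = 98/73
  ⇒ ω_r¹/ω_c¹ = 98/73
Stage 2: N_ring = 14 + 2·27 = 68
Stage 2: 14(ω_s−ω_c) = −68(ω_r−ω_c),  ω_r=0, ω_c=1
Stage 2: ω_s = 1 − (68/14)(0−1) = 41/7
  ⇒ ω_s²/ω_c² = 41/7
Coupling ω_c² = ω_r¹ ⇒ overall = 98/73 × 41/7 = 574/73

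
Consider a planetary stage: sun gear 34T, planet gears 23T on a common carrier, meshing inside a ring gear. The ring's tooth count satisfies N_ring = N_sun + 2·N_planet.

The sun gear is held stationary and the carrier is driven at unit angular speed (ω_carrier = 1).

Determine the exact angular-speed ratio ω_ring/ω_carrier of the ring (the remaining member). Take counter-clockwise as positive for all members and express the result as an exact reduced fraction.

N_ring = 34 + 2·23 = 80
34(ω_s−ω_c) = −80(ω_r−ω_c),  ω_s=0, ω_c=1
ω_r = 1 − (34/80)(0−1) = 57/40
ω_r/ω_c = 57/40

57/40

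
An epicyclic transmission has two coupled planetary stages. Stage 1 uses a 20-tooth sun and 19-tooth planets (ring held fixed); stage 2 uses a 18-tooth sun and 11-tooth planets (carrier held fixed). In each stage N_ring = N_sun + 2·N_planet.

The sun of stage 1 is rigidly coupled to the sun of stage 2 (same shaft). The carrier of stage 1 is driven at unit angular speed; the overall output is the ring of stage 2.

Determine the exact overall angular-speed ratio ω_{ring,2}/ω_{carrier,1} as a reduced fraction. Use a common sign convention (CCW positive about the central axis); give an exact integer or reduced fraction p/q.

-351/200

Stage 1: N_ring = 20 + 2·19 = 58
Stage 1: 20(ω_s−ω_c) = −58(ω_r−ω_c),  ω_r=0, ω_c=1
Stage 1: ω_s = 1 − (58/20)(0−1) = 39/10
  ⇒ ω_s¹/ω_c¹ = 39/10
Stage 2: N_ring = 18 + 2·11 = 40
Stage 2: 18(ω_s−ω_c) = −40(ω_r−ω_c),  ω_c=0, ω_s=1
Stage 2: ω_r = 0 − (18/40)(1−0) = -9/20
  ⇒ ω_r²/ω_s² = -9/20
Coupling ω_s² = ω_s¹ ⇒ overall = 39/10 × -9/20 = -351/200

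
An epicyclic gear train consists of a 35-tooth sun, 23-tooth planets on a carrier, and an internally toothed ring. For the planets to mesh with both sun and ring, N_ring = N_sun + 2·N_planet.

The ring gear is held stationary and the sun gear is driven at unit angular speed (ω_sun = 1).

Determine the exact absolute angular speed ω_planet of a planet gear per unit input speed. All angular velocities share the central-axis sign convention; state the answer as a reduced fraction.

-35/46

N_ring = 35 + 2·23 = 81
35(ω_s−ω_c) = −81(ω_r−ω_c),  ω_r=0, ω_s=1
35(1−ω_c) = −81(0−ω_c)  ⇒  116ω_c = 35  ⇒  ω_c = 35/116
sun–planet: 35·(1−35/116) = −23·(ω_p−ω_c)  ⇒  ω_p−ω_c = −(35/23)·(81/116) = -2835/2668
ω_p = 35/116 − 2835/2668 = -35/46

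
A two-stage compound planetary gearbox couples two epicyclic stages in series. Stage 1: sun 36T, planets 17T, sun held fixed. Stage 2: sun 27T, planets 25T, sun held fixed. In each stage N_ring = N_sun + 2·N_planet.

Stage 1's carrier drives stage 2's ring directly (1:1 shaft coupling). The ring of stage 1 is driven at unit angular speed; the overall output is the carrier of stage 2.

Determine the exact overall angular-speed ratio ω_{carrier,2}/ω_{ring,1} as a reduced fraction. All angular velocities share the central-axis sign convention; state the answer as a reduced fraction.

Stage 1: N_ring = 36 + 2·17 = 70
Stage 1: 36(ω_s−ω_c) = −70(ω_r−ω_c),  ω_s=0, ω_r=1
Stage 1: 36(0−ω_c) = −70(1−ω_c)  ⇒  106ω_c = 70  ⇒  ω_c = 35/53
  ⇒ ω_c¹/ω_r¹ = 35/53
Stage 2: N_ring = 27 + 2·25 = 77
Stage 2: 27(ω_s−ω_c) = −77(ω_r−ω_c),  ω_s=0, ω_r=1
Stage 2: 27(0−ω_c) = −77(1−ω_c)  ⇒  104ω_c = 77  ⇒  ω_c = 77/104
  ⇒ ω_c²/ω_r² = 77/104
Coupling ω_r² = ω_c¹ ⇒ overall = 35/53 × 77/104 = 2695/5512

2695/5512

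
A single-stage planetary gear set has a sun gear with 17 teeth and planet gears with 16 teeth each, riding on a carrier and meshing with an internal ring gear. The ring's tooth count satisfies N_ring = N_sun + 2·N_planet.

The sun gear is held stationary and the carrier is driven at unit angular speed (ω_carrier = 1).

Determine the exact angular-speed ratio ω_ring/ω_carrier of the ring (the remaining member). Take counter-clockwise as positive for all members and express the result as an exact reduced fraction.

66/49

N_ring = 17 + 2·16 = 49
17(ω_s−ω_c) = −49(ω_r−ω_c),  ω_s=0, ω_c=1
ω_r = 1 − (17/49)(0−1) = 66/49
ω_r/ω_c = 66/49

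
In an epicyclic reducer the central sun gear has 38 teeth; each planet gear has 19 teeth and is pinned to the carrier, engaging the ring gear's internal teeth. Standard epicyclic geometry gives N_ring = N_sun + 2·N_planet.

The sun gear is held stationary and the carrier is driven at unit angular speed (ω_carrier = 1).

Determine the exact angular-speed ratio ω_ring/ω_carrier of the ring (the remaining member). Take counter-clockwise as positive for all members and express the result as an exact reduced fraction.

N_ring = 38 + 2·19 = 76
38(ω_s−ω_c) = −76(ω_r−ω_c),  ω_s=0, ω_c=1
ω_r = 1 − (38/76)(0−1) = 3/2
ω_r/ω_c = 3/2

3/2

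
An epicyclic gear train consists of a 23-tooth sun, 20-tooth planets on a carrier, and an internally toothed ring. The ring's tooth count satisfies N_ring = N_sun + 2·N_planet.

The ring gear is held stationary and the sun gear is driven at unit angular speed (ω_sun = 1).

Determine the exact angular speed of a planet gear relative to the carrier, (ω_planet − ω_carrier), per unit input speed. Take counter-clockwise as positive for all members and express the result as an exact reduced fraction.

N_ring = 23 + 2·20 = 63
23(ω_s−ω_c) = −63(ω_r−ω_c),  ω_r=0, ω_s=1
23(1−ω_c) = −63(0−ω_c)  ⇒  86ω_c = 23  ⇒  ω_c = 23/86
sun–planet: 23·(1−23/86) = −20·(ω_p−ω_c)  ⇒  ω_p−ω_c = −(23/20)·(63/86) = -1449/1720

-1449/1720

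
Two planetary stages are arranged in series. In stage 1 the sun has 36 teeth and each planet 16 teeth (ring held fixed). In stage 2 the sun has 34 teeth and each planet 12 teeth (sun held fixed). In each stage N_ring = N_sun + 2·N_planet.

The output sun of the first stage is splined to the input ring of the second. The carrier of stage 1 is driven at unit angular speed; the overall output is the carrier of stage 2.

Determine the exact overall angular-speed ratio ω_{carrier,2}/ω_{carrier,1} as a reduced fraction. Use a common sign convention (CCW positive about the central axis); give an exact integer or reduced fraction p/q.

Stage 1: N_ring = 36 + 2·16 = 68
Stage 1: 36(ω_s−ω_c) = −68(ω_r−ω_c),  ω_r=0, ω_c=1
Stage 1: ω_s = 1 − (68/36)(0−1) = 26/9
  ⇒ ω_s¹/ω_c¹ = 26/9
Stage 2: N_ring = 34 + 2·12 = 58
Stage 2: 34(ω_s−ω_c) = −58(ω_r−ω_c),  ω_s=0, ω_r=1
Stage 2: 34(0−ω_c) = −58(1−ω_c)  ⇒  92ω_c = 58  ⇒  ω_c = 29/46
  ⇒ ω_c²/ω_r² = 29/46
Coupling ω_r² = ω_s¹ ⇒ overall = 26/9 × 29/46 = 377/207

377/207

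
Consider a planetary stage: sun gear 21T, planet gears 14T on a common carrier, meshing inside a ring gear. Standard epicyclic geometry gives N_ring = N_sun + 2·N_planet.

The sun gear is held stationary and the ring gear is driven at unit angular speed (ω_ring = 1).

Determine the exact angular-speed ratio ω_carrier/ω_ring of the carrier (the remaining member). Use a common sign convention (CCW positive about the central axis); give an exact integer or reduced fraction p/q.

7/10

N_ring = 21 + 2·14 = 49
21(ω_s−ω_c) = −49(ω_r−ω_c),  ω_s=0, ω_r=1
21(0−ω_c) = −49(1−ω_c)  ⇒  70ω_c = 49  ⇒  ω_c = 7/10
ω_c/ω_r = 7/10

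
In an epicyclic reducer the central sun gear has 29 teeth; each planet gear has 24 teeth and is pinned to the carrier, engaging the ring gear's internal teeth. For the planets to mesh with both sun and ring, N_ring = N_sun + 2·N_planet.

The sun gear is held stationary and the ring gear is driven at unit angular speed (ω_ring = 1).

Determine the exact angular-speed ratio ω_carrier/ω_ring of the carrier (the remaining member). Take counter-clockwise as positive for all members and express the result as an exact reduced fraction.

N_ring = 29 + 2·24 = 77
29(ω_s−ω_c) = −77(ω_r−ω_c),  ω_s=0, ω_r=1
29(0−ω_c) = −77(1−ω_c)  ⇒  106ω_c = 77  ⇒  ω_c = 77/106
ω_c/ω_r = 77/106

77/106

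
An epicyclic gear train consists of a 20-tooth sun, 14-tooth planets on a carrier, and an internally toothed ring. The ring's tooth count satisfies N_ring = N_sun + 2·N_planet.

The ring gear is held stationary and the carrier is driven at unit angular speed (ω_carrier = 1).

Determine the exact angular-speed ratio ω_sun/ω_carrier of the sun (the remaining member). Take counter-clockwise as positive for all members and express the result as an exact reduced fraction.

17/5

N_ring = 20 + 2·14 = 48
20(ω_s−ω_c) = −48(ω_r−ω_c),  ω_r=0, ω_c=1
ω_s = 1 − (48/20)(0−1) = 17/5
ω_s/ω_c = 17/5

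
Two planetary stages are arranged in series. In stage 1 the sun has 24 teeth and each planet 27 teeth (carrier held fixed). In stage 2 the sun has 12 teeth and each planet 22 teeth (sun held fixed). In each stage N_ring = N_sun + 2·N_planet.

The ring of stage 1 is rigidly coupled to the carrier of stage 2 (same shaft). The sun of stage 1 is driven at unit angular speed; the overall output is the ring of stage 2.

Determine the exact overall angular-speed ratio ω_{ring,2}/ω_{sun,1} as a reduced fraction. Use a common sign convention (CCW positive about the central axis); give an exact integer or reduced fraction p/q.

-34/91

Stage 1: N_ring = 24 + 2·27 = 78
Stage 1: 24(ω_s−ω_c) = −78(ω_r−ω_c),  ω_c=0, ω_s=1
Stage 1: ω_r = 0 − (24/78)(1−0) = -4/13
  ⇒ ω_r¹/ω_s¹ = -4/13
Stage 2: N_ring = 12 + 2·22 = 56
Stage 2: 12(ω_s−ω_c) = −56(ω_r−ω_c),  ω_s=0, ω_c=1
Stage 2: ω_r = 1 − (12/56)(0−1) = 17/14
  ⇒ ω_r²/ω_c² = 17/14
Coupling ω_c² = ω_r¹ ⇒ overall = -4/13 × 17/14 = -34/91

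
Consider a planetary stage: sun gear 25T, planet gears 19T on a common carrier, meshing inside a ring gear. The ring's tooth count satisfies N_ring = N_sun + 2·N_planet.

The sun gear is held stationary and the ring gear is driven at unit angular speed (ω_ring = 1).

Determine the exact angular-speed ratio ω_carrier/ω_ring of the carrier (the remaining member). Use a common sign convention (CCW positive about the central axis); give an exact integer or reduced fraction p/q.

63/88

N_ring = 25 + 2·19 = 63
25(ω_s−ω_c) = −63(ω_r−ω_c),  ω_s=0, ω_r=1
25(0−ω_c) = −63(1−ω_c)  ⇒  88ω_c = 63  ⇒  ω_c = 63/88
ω_c/ω_r = 63/88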